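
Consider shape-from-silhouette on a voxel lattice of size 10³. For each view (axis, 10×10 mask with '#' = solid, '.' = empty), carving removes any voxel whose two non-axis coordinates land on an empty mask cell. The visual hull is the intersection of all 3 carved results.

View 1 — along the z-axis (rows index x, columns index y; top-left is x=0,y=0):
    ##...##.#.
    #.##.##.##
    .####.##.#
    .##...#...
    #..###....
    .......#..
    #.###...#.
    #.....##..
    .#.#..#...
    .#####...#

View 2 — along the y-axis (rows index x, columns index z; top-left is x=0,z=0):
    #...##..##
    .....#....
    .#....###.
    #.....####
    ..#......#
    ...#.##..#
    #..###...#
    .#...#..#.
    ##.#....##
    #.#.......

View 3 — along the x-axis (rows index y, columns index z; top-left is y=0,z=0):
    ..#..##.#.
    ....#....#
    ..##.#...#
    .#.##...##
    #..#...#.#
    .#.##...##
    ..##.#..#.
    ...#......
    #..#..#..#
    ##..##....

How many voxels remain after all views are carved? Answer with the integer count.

before carving: 1000 voxels (10×10×10)
  1. axis=2 (XY plane), |mask|=44  ⇒  voxels=440
  2. axis=1 (XZ plane), |mask|=36  ⇒  voxels=148
  3. axis=0 (YZ plane), |mask|=37  ⇒  voxels=55

voxel count = 55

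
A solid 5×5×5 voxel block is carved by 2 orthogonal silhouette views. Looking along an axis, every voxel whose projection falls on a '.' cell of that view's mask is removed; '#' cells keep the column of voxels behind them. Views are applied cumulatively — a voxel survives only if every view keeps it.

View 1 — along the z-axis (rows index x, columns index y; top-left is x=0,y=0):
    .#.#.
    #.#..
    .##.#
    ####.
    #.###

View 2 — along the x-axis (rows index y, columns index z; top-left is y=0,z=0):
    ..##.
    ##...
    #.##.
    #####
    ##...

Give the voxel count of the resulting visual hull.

voxel count = 43

initial block: 5^3 = 125
step 1: project along z, AND mask (15/25) → |grid| = 75
step 2: project along x, AND mask (14/25) → |grid| = 43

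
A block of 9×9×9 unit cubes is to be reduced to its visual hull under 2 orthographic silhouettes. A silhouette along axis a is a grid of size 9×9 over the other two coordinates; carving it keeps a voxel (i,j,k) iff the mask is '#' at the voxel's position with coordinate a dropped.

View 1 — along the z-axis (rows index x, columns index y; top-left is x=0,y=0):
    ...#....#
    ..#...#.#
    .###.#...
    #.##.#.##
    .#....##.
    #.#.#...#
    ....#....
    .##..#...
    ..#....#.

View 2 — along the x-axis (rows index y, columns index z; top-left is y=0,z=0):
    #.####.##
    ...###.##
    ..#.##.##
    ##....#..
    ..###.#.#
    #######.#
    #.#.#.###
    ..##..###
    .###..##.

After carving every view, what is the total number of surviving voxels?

voxel count = 149

before carving: 729 voxels (9×9×9)
step 1: project along z, AND mask (28/81) → |grid| = 252
step 2: project along x, AND mask (49/81) → |grid| = 149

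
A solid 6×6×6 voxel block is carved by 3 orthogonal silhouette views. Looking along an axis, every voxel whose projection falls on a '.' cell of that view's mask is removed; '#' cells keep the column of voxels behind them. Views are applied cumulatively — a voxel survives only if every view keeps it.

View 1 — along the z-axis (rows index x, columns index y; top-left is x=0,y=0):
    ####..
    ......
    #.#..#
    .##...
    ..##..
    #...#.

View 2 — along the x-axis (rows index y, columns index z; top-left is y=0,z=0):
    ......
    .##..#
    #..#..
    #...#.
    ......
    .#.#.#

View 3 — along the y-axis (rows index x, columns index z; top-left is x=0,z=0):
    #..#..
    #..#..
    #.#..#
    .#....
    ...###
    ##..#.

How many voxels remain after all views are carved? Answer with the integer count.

8 voxels

before carving: 216 voxels (6×6×6)
after view 1 [z-axis, 13 of 36 cells solid] → remaining = 78
after view 2 [x-axis, 10 of 36 cells solid] → remaining = 21
after view 3 [y-axis, 14 of 36 cells solid] → remaining = 8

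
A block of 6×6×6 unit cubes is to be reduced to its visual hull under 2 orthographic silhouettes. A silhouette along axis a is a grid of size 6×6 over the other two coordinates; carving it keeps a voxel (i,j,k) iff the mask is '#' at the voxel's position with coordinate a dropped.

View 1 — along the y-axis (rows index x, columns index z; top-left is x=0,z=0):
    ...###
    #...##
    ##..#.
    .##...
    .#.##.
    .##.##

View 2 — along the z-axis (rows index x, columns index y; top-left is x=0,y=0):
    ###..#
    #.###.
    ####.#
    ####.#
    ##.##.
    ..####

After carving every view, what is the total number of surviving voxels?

initial block: 6^3 = 216
  1. axis=1 (XZ plane), |mask|=18  ⇒  voxels=108
  2. axis=2 (XY plane), |mask|=26  ⇒  voxels=77

voxel count = 77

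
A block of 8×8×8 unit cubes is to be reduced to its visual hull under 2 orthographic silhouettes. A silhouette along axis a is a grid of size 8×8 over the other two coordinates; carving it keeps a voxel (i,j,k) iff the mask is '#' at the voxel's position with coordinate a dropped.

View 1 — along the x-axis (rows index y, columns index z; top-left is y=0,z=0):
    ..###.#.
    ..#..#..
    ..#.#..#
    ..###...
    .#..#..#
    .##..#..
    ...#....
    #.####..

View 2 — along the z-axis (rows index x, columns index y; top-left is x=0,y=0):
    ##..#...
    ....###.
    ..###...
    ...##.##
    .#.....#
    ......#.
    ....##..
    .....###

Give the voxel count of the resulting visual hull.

before carving: 512 voxels (8×8×8)
after view 1 [x-axis, 24 of 64 cells solid] → remaining = 192
after view 2 [z-axis, 21 of 64 cells solid] → remaining = 60

voxel count = 60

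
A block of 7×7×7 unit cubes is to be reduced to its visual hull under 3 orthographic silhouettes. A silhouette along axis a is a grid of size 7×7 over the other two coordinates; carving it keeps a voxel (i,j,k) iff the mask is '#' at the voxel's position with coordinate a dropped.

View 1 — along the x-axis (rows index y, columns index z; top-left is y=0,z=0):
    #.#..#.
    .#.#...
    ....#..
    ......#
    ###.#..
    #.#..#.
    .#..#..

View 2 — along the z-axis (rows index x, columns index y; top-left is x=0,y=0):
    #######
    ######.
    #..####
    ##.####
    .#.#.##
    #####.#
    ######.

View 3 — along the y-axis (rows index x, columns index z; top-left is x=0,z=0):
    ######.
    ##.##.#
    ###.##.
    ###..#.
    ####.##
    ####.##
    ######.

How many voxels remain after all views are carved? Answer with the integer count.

voxel count = 77

full grid |V| = 343
carve view 1 (along x, YZ-mask fill 16/49): 112 voxels remain
carve view 2 (along z, XY-mask fill 40/49): 93 voxels remain
carve view 3 (along y, XZ-mask fill 38/49): 77 voxels remain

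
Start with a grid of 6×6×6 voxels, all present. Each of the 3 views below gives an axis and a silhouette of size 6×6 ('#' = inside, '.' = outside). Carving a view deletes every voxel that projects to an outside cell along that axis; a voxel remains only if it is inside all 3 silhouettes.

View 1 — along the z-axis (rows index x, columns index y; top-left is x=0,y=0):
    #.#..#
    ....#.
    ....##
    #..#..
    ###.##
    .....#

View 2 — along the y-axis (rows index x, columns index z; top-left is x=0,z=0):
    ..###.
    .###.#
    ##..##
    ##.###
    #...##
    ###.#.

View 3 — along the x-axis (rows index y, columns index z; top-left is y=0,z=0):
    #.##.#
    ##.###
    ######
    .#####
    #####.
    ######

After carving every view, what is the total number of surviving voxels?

|visual hull| = 42

full grid |V| = 216
after view 1 [z-axis, 14 of 36 cells solid] → remaining = 84
after view 2 [y-axis, 23 of 36 cells solid] → remaining = 50
after view 3 [x-axis, 31 of 36 cells solid] → remaining = 42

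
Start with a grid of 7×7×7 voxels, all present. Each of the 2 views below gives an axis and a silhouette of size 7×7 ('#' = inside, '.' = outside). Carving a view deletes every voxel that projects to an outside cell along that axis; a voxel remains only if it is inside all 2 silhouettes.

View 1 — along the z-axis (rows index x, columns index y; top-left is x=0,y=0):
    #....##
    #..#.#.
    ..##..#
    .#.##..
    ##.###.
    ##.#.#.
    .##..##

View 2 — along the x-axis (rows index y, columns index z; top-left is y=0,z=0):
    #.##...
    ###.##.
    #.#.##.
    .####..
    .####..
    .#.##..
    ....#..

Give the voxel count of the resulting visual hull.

full grid |V| = 343
V1 z: intersect with XY mask (25 set) -- 175 left
V2 x: intersect with YZ mask (24 set) -- 86 left

86 voxels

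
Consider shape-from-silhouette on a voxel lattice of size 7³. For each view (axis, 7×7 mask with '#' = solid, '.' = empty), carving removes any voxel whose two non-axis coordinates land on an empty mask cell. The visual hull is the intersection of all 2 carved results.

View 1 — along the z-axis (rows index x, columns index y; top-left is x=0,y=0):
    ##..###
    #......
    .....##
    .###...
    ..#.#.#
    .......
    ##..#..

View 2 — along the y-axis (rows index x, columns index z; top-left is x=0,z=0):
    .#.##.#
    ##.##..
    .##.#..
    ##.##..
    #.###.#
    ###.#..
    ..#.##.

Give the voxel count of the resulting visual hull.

before carving: 343 voxels (7×7×7)
after view 1 [z-axis, 17 of 49 cells solid] → remaining = 119
after view 2 [y-axis, 27 of 49 cells solid] → remaining = 66

|visual hull| = 66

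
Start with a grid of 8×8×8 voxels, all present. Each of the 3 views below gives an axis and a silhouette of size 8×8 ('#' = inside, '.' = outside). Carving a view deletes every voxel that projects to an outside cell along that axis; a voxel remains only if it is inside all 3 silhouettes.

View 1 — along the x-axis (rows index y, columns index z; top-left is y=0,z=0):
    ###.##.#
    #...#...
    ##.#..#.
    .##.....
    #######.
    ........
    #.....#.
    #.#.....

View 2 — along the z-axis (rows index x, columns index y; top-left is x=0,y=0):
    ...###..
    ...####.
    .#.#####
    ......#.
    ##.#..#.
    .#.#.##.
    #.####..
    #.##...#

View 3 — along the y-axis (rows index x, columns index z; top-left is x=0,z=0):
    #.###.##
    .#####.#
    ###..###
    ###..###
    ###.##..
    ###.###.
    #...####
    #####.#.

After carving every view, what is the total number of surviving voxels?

remaining voxels: 65

initial block: 8^3 = 512
step 1: project along x, AND mask (25/64) → |grid| = 200
step 2: project along z, AND mask (31/64) → |grid| = 88
step 3: project along y, AND mask (46/64) → |grid| = 65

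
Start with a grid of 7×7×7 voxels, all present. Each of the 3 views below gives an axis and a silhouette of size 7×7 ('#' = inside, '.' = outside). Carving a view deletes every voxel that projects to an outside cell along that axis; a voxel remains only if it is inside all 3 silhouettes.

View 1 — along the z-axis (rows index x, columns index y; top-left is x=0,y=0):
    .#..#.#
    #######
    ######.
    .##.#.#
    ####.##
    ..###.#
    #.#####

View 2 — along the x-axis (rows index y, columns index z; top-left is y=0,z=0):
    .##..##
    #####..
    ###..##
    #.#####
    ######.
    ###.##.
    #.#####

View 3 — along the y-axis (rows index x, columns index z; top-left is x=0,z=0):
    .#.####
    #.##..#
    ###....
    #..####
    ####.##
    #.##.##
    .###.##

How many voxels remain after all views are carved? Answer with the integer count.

voxel count = 131

full grid |V| = 343
V1 z: intersect with XY mask (36 set) -- 252 left
V2 x: intersect with YZ mask (37 set) -- 193 left
V3 y: intersect with XZ mask (33 set) -- 131 left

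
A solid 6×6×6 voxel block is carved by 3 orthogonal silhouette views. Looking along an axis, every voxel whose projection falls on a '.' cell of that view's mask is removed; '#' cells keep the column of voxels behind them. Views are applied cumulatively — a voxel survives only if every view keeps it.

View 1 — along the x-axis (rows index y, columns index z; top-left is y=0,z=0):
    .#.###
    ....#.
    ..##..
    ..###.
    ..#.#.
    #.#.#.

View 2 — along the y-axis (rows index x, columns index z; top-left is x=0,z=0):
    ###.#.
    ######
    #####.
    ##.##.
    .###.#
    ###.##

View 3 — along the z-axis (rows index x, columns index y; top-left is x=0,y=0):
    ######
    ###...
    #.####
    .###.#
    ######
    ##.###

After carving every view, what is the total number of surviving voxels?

remaining voxels: 57

before carving: 216 voxels (6×6×6)
  1. axis=0 (YZ plane), |mask|=15  ⇒  voxels=90
  2. axis=1 (XZ plane), |mask|=28  ⇒  voxels=71
  3. axis=2 (XY plane), |mask|=29  ⇒  voxels=57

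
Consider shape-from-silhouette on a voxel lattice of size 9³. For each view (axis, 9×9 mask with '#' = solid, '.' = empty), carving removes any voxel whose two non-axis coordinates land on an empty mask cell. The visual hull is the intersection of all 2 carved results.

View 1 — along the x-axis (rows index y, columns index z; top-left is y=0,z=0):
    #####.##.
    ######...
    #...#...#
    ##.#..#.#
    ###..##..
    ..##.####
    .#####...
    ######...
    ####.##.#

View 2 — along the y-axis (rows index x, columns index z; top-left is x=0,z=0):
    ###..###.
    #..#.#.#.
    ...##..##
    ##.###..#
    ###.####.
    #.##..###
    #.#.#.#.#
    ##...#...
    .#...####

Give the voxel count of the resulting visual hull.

|visual hull| = 253

initial block: 9^3 = 729
[1] x-view keeps 50 columns → grid now 450
[2] y-view keeps 46 columns → grid now 253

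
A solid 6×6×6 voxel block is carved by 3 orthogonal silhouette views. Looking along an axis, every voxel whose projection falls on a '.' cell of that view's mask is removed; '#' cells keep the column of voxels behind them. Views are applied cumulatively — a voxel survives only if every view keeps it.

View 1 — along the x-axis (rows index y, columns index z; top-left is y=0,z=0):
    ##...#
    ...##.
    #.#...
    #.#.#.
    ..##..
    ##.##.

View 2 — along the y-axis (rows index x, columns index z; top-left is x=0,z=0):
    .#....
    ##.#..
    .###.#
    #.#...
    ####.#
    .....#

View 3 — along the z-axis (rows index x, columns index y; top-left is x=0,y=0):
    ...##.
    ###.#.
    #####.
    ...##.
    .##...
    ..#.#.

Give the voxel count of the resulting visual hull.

initial block: 6^3 = 216
[1] x-view keeps 16 columns → grid now 96
[2] y-view keeps 16 columns → grid now 41
[3] z-view keeps 17 columns → grid now 18

18 voxels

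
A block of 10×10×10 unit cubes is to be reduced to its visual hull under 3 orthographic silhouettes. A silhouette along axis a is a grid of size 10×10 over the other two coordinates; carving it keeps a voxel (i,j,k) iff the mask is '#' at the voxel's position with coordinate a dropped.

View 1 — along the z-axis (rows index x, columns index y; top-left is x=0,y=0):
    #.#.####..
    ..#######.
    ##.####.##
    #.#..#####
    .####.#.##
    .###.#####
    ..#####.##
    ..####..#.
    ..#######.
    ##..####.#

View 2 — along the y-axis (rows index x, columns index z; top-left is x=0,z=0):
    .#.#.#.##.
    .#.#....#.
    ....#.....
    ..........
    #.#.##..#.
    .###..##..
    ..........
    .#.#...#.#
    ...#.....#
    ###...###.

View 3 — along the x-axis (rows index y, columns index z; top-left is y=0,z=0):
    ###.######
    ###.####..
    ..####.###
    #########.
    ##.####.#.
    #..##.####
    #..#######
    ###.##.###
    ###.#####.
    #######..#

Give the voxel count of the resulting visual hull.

start: 10×10×10 = 1000 voxels
carve view 1 (along z, XY-mask fill 69/100): 690 voxels remain
carve view 2 (along y, XZ-mask fill 31/100): 210 voxels remain
carve view 3 (along x, YZ-mask fill 78/100): 160 voxels remain

|visual hull| = 160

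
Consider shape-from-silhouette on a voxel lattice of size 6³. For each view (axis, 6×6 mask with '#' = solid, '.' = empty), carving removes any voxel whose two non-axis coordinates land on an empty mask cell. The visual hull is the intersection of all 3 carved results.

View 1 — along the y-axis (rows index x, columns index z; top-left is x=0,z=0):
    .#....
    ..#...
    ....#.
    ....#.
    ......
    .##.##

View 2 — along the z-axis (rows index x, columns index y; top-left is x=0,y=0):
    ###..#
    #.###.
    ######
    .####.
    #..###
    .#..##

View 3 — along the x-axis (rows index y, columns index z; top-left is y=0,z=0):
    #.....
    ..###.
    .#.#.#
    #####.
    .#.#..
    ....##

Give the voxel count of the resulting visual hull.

12 voxels

start: 6×6×6 = 216 voxels
step 1: project along y, AND mask (8/36) → |grid| = 48
step 2: project along z, AND mask (25/36) → |grid| = 30
step 3: project along x, AND mask (16/36) → |grid| = 12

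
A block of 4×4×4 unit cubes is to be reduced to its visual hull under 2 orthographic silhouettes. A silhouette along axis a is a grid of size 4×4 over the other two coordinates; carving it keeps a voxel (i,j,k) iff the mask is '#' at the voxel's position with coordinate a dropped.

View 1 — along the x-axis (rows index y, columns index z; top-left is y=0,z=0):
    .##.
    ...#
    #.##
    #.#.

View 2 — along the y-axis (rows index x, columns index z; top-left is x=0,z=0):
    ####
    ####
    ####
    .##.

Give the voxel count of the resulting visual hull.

start: 4×4×4 = 64 voxels
step 1: project along x, AND mask (8/16) → |grid| = 32
step 2: project along y, AND mask (14/16) → |grid| = 28

|visual hull| = 28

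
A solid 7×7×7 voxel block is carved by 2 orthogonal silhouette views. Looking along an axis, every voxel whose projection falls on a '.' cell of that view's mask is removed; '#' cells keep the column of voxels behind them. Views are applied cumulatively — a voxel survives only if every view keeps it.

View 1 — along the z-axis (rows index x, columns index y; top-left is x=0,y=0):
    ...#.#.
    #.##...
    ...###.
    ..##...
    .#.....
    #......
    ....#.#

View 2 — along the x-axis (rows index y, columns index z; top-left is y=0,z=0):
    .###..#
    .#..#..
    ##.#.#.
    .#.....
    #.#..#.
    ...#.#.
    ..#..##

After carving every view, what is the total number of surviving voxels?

start: 7×7×7 = 343 voxels
  1. axis=2 (XY plane), |mask|=14  ⇒  voxels=98
  2. axis=0 (YZ plane), |mask|=19  ⇒  voxels=35

voxel count = 35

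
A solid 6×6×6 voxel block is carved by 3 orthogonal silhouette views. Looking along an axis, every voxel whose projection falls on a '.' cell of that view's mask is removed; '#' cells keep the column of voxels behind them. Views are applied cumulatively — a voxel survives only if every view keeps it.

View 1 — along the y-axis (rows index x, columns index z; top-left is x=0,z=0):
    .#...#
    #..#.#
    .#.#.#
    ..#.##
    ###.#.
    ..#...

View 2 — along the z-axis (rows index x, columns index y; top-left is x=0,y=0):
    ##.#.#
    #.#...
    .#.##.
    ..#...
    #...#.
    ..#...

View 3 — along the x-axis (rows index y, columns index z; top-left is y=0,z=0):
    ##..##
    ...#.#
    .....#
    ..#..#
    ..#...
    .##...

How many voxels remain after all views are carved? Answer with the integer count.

|visual hull| = 16

before carving: 216 voxels (6×6×6)
step 1: project along y, AND mask (16/36) → |grid| = 96
step 2: project along z, AND mask (13/36) → |grid| = 35
step 3: project along x, AND mask (12/36) → |grid| = 16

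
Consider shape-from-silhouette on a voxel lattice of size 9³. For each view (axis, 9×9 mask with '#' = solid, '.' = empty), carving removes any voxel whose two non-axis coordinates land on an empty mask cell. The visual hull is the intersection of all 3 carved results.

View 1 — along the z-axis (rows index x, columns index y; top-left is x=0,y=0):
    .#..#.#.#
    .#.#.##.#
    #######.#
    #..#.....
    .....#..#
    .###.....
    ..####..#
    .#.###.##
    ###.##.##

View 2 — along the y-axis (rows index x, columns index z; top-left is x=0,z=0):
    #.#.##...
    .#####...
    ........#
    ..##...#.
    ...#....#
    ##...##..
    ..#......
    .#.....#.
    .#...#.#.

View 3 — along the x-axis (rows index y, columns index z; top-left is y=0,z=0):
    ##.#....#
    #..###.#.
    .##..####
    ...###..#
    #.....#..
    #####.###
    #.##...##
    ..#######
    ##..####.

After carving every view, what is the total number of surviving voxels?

remaining voxels: 60

before carving: 729 voxels (9×9×9)
after view 1 [z-axis, 42 of 81 cells solid] → remaining = 378
after view 2 [y-axis, 25 of 81 cells solid] → remaining = 109
after view 3 [x-axis, 47 of 81 cells solid] → remaining = 60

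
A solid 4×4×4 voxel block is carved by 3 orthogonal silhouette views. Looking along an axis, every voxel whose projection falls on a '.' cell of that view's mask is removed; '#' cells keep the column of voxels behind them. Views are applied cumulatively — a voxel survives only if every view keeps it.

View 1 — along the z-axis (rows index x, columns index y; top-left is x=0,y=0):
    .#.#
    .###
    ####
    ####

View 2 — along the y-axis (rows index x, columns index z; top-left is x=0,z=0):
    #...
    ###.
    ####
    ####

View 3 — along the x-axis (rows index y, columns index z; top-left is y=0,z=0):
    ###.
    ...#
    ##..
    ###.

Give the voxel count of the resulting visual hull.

start: 4×4×4 = 64 voxels
step 1: project along z, AND mask (13/16) → |grid| = 52
step 2: project along y, AND mask (12/16) → |grid| = 43
step 3: project along x, AND mask (9/16) → |grid| = 24

24 voxels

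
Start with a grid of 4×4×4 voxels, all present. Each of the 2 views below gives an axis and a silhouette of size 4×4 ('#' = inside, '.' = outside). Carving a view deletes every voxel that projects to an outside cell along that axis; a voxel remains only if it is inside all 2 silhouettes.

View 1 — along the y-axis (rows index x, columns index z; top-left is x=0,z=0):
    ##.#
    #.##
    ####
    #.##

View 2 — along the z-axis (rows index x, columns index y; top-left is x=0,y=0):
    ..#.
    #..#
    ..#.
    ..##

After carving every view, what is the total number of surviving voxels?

remaining voxels: 19

start: 4×4×4 = 64 voxels
after view 1 [y-axis, 13 of 16 cells solid] → remaining = 52
after view 2 [z-axis, 6 of 16 cells solid] → remaining = 19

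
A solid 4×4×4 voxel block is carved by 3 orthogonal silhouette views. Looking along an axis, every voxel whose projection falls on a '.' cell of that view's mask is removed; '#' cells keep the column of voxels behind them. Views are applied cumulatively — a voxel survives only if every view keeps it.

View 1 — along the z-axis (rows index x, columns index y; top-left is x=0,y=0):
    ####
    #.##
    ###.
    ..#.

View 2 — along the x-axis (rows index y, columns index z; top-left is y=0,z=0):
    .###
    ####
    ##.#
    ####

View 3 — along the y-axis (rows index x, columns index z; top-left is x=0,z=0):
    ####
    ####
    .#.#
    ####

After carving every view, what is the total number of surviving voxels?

remaining voxels: 33

full grid |V| = 64
step 1: project along z, AND mask (11/16) → |grid| = 44
step 2: project along x, AND mask (14/16) → |grid| = 37
step 3: project along y, AND mask (14/16) → |grid| = 33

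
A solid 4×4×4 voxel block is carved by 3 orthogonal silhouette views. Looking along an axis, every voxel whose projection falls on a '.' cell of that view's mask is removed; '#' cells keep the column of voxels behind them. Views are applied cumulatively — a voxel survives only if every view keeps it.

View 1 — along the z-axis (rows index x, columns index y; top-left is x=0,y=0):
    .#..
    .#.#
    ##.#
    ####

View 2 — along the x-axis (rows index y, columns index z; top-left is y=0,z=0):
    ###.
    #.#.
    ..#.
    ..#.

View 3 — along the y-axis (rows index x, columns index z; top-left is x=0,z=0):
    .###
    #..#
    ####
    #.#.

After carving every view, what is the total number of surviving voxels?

start: 4×4×4 = 64 voxels
after view 1 [z-axis, 10 of 16 cells solid] → remaining = 40
after view 2 [x-axis, 7 of 16 cells solid] → remaining = 18
after view 3 [y-axis, 11 of 16 cells solid] → remaining = 14

remaining voxels: 14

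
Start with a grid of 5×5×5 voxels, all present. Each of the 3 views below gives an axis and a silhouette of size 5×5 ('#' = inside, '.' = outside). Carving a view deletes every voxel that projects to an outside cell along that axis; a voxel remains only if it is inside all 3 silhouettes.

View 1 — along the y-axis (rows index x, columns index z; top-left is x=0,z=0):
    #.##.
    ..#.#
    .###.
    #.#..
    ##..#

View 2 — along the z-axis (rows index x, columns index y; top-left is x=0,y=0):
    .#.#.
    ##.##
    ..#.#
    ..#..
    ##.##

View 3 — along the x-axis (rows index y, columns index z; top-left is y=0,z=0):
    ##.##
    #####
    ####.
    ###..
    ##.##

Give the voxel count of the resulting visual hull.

initial block: 5^3 = 125
V1 y: intersect with XZ mask (13 set) -- 65 left
V2 z: intersect with XY mask (13 set) -- 34 left
V3 x: intersect with YZ mask (20 set) -- 28 left

|visual hull| = 28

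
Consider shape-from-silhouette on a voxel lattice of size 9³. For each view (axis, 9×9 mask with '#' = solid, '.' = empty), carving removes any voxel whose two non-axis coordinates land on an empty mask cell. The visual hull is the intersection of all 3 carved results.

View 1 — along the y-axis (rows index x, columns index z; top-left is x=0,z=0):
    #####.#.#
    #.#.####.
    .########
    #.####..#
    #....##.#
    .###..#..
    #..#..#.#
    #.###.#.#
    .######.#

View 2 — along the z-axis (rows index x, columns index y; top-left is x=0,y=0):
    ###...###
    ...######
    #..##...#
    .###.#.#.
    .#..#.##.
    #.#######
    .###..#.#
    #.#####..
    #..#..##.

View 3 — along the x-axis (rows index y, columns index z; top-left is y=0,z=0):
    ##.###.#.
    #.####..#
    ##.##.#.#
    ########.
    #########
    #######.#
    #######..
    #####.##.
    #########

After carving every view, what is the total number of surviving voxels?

remaining voxels: 229

full grid |V| = 729
[1] y-view keeps 52 columns → grid now 468
[2] z-view keeps 48 columns → grid now 272
[3] x-view keeps 66 columns → grid now 229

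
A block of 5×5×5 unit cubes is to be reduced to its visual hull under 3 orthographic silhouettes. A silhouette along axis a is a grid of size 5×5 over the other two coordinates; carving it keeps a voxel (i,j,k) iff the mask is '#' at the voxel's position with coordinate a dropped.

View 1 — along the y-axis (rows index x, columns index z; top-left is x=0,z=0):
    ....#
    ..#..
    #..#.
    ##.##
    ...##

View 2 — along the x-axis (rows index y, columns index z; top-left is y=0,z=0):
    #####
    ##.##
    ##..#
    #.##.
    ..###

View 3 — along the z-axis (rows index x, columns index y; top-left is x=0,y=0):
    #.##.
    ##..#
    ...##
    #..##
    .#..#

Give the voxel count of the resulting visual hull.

19 voxels

start: 5×5×5 = 125 voxels
step 1: project along y, AND mask (10/25) → |grid| = 50
step 2: project along x, AND mask (18/25) → |grid| = 38
step 3: project along z, AND mask (13/25) → |grid| = 19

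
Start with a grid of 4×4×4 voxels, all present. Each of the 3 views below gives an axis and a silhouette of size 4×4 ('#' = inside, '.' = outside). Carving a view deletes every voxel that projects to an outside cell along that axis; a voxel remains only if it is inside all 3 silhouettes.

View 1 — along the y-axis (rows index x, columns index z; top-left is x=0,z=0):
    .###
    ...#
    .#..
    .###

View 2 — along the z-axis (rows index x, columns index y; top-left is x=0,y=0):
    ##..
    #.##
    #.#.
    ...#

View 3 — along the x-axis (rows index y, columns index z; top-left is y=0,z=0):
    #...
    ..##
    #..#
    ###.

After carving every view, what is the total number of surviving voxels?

remaining voxels: 5

initial block: 4^3 = 64
carve view 1 (along y, XZ-mask fill 8/16): 32 voxels remain
carve view 2 (along z, XY-mask fill 8/16): 14 voxels remain
carve view 3 (along x, YZ-mask fill 8/16): 5 voxels remain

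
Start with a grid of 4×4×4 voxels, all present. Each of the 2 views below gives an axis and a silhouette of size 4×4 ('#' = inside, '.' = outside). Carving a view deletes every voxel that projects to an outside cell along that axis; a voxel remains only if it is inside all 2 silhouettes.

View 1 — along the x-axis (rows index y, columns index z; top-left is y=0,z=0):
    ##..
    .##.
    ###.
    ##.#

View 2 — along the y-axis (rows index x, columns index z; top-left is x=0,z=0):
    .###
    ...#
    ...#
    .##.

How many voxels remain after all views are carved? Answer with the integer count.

initial block: 4^3 = 64
V1 x: intersect with YZ mask (10 set) -- 40 left
V2 y: intersect with XZ mask (7 set) -- 15 left

voxel count = 15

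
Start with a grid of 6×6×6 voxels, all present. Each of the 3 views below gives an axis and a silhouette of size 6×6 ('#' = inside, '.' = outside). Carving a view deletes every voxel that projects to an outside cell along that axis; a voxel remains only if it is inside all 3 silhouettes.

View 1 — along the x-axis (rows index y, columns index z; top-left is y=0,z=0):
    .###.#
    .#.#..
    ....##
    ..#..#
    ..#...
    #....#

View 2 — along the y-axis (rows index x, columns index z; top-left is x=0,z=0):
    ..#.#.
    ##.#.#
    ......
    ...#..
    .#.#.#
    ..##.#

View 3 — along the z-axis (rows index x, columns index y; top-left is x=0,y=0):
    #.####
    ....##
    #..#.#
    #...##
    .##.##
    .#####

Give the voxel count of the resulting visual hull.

initial block: 6^3 = 216
carve view 1 (along x, YZ-mask fill 13/36): 78 voxels remain
carve view 2 (along y, XZ-mask fill 13/36): 32 voxels remain
carve view 3 (along z, XY-mask fill 22/36): 17 voxels remain

voxel count = 17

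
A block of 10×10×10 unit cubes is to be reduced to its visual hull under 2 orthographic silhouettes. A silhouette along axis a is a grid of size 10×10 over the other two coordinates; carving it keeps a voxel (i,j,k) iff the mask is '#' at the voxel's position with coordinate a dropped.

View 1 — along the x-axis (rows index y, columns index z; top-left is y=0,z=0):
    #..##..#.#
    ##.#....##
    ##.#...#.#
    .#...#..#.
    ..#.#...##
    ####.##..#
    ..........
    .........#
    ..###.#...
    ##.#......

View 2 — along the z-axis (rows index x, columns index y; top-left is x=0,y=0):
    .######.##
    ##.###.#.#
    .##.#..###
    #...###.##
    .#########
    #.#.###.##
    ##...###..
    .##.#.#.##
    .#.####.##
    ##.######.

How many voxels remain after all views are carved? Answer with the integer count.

initial block: 10^3 = 1000
after view 1 [x-axis, 37 of 100 cells solid] → remaining = 370
after view 2 [z-axis, 69 of 100 cells solid] → remaining = 258

voxel count = 258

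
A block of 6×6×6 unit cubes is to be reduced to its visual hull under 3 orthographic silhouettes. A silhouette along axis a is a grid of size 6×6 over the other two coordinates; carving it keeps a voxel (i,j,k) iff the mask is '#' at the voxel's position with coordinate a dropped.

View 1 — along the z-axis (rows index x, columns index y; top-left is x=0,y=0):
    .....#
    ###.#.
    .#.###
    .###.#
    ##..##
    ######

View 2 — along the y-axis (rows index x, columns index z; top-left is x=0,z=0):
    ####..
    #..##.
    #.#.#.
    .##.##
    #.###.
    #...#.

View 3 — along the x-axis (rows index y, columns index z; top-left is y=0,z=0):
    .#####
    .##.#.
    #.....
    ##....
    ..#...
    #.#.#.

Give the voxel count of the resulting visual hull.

initial block: 6^3 = 216
step 1: project along z, AND mask (23/36) → |grid| = 138
step 2: project along y, AND mask (20/36) → |grid| = 72
step 3: project along x, AND mask (15/36) → |grid| = 34

remaining voxels: 34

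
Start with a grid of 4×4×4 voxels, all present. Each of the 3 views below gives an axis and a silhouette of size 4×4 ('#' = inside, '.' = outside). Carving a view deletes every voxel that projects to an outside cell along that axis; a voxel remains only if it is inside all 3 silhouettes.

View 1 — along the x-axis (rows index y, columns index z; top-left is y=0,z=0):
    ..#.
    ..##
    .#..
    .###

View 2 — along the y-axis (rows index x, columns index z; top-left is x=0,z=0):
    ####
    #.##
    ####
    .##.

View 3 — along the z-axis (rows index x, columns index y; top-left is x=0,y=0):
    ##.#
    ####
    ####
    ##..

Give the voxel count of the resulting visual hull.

initial block: 4^3 = 64
  1. axis=0 (YZ plane), |mask|=7  ⇒  voxels=28
  2. axis=1 (XZ plane), |mask|=13  ⇒  voxels=24
  3. axis=2 (XY plane), |mask|=13  ⇒  voxels=20

voxel count = 20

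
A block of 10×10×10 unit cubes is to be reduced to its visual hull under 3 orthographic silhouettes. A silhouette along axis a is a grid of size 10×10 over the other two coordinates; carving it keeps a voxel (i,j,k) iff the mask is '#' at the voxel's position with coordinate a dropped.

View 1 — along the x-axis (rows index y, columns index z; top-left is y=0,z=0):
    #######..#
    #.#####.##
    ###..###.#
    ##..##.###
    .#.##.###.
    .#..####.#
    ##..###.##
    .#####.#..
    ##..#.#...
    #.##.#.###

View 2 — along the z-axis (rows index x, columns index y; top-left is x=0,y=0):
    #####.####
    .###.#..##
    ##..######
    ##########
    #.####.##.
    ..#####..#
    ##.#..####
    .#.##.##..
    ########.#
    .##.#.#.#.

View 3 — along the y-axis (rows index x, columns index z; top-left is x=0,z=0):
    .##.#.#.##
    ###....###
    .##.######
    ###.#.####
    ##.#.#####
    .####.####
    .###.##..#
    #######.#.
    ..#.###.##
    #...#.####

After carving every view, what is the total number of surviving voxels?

voxel count = 336

full grid |V| = 1000
  1. axis=0 (YZ plane), |mask|=66  ⇒  voxels=660
  2. axis=2 (XY plane), |mask|=72  ⇒  voxels=476
  3. axis=1 (XZ plane), |mask|=70  ⇒  voxels=336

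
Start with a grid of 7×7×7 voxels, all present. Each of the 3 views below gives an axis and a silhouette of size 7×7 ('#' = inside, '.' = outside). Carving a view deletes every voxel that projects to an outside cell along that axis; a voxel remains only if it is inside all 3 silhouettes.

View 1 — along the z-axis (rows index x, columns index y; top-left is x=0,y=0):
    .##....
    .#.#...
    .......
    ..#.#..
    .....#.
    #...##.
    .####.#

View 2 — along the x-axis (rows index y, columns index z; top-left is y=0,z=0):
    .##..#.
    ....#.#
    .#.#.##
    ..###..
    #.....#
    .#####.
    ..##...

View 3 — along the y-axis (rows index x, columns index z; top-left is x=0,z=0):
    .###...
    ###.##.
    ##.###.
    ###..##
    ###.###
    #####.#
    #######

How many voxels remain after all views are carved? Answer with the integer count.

start: 7×7×7 = 343 voxels
after view 1 [z-axis, 15 of 49 cells solid] → remaining = 105
after view 2 [x-axis, 21 of 49 cells solid] → remaining = 45
after view 3 [y-axis, 37 of 49 cells solid] → remaining = 35

|visual hull| = 35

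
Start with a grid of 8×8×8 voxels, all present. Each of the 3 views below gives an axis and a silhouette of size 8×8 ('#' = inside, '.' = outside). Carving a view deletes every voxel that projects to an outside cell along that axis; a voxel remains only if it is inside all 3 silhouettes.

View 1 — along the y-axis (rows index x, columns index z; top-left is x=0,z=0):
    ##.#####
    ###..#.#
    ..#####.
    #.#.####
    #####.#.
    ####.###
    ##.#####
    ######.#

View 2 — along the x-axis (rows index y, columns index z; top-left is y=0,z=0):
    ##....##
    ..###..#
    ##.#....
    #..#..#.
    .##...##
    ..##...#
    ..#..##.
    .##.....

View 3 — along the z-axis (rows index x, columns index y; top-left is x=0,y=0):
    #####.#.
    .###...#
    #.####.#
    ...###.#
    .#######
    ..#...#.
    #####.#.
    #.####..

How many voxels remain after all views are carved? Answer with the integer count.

voxel count = 98

initial block: 8^3 = 512
after view 1 [y-axis, 50 of 64 cells solid] → remaining = 400
after view 2 [x-axis, 26 of 64 cells solid] → remaining = 160
after view 3 [z-axis, 40 of 64 cells solid] → remaining = 98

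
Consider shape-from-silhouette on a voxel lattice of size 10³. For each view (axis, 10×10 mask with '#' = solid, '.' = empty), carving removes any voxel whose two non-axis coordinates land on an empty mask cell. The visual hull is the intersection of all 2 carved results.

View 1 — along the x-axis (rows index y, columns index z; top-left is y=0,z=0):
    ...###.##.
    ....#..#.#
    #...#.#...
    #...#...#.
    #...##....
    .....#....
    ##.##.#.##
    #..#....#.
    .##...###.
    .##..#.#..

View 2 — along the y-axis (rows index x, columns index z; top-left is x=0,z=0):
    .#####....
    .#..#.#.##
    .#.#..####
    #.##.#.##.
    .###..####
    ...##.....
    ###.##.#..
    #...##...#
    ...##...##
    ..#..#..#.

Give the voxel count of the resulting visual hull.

initial block: 10^3 = 1000
after view 1 [x-axis, 37 of 100 cells solid] → remaining = 370
after view 2 [y-axis, 48 of 100 cells solid] → remaining = 179

179 voxels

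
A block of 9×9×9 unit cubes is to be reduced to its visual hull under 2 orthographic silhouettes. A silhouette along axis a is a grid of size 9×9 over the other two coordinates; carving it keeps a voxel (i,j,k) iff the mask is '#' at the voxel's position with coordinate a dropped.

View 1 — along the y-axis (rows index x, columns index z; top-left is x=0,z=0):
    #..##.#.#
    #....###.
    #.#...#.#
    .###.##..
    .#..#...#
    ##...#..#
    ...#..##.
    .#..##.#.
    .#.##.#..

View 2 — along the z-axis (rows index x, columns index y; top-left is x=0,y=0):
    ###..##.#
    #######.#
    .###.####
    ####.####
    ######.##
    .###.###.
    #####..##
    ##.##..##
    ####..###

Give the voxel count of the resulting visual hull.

remaining voxels: 251

start: 9×9×9 = 729 voxels
V1 y: intersect with XZ mask (36 set) -- 324 left
V2 z: intersect with XY mask (63 set) -- 251 left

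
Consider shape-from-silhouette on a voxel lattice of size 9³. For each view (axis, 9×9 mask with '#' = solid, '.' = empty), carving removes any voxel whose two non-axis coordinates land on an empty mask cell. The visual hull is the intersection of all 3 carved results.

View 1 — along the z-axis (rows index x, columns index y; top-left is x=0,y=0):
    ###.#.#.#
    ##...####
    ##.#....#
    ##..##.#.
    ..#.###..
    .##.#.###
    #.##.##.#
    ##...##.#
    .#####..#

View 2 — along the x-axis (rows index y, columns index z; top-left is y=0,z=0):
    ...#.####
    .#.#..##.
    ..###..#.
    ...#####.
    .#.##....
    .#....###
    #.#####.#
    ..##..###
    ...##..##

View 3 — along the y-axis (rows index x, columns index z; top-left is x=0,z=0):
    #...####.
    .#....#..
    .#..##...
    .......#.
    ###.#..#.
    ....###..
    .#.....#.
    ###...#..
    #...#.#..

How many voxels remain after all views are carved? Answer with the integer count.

voxel count = 69

full grid |V| = 729
carve view 1 (along z, XY-mask fill 48/81): 432 voxels remain
carve view 2 (along x, YZ-mask fill 41/81): 217 voxels remain
carve view 3 (along y, XZ-mask fill 28/81): 69 voxels remain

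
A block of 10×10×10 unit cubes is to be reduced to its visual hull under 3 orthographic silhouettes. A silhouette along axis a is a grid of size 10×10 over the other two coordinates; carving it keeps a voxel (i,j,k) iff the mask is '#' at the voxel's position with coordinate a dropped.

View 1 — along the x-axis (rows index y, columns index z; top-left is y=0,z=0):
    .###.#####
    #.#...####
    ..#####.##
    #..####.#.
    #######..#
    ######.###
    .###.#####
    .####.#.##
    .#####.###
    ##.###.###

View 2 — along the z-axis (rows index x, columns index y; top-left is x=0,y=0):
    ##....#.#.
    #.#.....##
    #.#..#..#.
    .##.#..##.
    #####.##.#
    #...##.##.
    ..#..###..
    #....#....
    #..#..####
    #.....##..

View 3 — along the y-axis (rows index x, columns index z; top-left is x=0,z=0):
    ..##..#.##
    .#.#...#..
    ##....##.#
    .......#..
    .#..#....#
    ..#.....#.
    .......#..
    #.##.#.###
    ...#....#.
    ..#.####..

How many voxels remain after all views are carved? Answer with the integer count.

before carving: 1000 voxels (10×10×10)
V1 x: intersect with YZ mask (75 set) -- 750 left
V2 z: intersect with XY mask (45 set) -- 343 left
V3 y: intersect with XZ mask (34 set) -- 107 left

voxel count = 107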